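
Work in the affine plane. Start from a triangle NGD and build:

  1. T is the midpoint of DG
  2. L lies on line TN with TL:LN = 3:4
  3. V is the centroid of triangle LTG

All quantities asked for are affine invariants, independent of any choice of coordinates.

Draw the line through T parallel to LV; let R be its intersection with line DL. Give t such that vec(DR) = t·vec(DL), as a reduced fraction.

Assign N = (0, 0), G = (1, 0), D = (0, 1) — the answer is frame-independent, so this choice is without loss of generality.
1. T is the midpoint of DG ⇒ T = (1/2, 1/2)
2. L lies on line TN with TL:LN = 3:4 ⇒ L = (2/7, 2/7)
3. V is the centroid of triangle LTG ⇒ V = (25/42, 11/42)
through T parallel to LV: direction (13/42, -1/42); meets DL at R = (4/21, 11/21)
R = D + t·(L−D) with t = 2/3

t = 2/3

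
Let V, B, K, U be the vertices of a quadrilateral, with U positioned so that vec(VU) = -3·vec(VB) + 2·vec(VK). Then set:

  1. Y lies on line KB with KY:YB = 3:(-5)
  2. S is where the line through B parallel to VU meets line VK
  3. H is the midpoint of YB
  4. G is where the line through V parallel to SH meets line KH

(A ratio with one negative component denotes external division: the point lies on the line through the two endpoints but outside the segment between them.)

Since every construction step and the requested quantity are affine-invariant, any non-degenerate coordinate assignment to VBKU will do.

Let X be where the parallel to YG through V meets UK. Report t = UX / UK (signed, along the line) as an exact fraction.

t = 1/2

Choose coordinates V = (0, 0), B = (1, 0), K = (0, 1), U = (-3, 2).
1. Y lies on line KB with KY:YB = 3:(-5) ⇒ Y = (-3/2, 5/2)
2. S is where the line through B parallel to VU meets line VK ⇒ S = (0, 2/3)
3. H is the midpoint of YB ⇒ H = (-1/4, 5/4)
4. G is where the line through V parallel to SH meets line KH ⇒ G = (-3/4, 7/4)
through V parallel to YG: direction (3/4, -3/4); meets UK at X = (-3/2, 3/2)
X = U + t·(K−U) with t = 1/2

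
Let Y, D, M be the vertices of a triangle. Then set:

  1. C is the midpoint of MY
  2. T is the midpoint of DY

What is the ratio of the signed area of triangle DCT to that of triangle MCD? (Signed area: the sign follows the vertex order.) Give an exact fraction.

Choose coordinates Y = (0, 0), D = (1, 0), M = (0, 1).
1. C is the midpoint of MY ⇒ C = (0, 1/2)
2. T is the midpoint of DY ⇒ T = (1/2, 0)
2·[DCT] = 1/4, 2·[MCD] = 1/2
[DCT]:[MCD] = 1/4:1/2 = 1/2

[DCT]:[MCD] = 1/2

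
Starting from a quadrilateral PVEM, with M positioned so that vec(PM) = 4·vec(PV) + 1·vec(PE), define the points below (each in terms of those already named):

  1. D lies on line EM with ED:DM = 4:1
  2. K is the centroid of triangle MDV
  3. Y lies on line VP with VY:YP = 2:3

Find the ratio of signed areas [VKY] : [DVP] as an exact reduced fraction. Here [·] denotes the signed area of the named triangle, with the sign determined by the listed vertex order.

Set P = (0, 0), V = (1, 0), E = (0, 1), M = (4, 1); any affine frame gives the same invariant.
1. D lies on line EM with ED:DM = 4:1 ⇒ D = (16/5, 1)
2. K is the centroid of triangle MDV ⇒ K = (41/15, 2/3)
3. Y lies on line VP with VY:YP = 2:3 ⇒ Y = (3/5, 0)
2·[VKY] = 4/15, 2·[DVP] = -1
[VKY]:[DVP] = 4/15:-1 = -4/15

[VKY]:[DVP] = -4/15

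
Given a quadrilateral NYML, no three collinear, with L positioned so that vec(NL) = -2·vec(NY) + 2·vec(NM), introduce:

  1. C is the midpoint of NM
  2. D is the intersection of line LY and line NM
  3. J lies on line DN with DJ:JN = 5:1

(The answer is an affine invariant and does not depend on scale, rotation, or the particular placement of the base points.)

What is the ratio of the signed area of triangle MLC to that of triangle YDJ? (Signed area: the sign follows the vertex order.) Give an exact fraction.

[MLC]:[YDJ] = 9/5

Set N = (0, 0), Y = (1, 0), M = (0, 1), L = (-2, 2); any affine frame gives the same invariant.
1. C is the midpoint of NM ⇒ C = (0, 1/2)
2. D is the intersection of line LY and line NM ⇒ D = (0, 2/3)
3. J lies on line DN with DJ:JN = 5:1 ⇒ J = (0, 1/9)
2·[MLC] = 1, 2·[YDJ] = 5/9
[MLC]:[YDJ] = 1:5/9 = 9/5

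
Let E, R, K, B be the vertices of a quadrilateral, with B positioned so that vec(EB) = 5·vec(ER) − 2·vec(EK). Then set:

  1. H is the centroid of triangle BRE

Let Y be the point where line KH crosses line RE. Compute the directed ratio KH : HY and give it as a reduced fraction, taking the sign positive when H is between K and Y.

KH:HY = -5/2

Work in coordinates with E = (0, 0), R = (1, 0), K = (0, 1), B = (5, -2).
1. H is the centroid of triangle BRE ⇒ H = (2, -2/3)
line KH meets RE at Y = (6/5, 0)
H = K + t·(Y−K) with t = 5/3, so KH:HY = 5/3:-2/3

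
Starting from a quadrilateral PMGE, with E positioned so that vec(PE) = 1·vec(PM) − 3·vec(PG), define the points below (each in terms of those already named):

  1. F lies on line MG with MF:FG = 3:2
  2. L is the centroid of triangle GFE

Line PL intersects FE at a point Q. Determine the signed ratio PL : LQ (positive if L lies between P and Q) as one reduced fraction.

PL:LQ = 7/2

Choose coordinates P = (0, 0), M = (1, 0), G = (0, 1), E = (1, -3).
1. F lies on line MG with MF:FG = 3:2 ⇒ F = (2/5, 3/5)
2. L is the centroid of triangle GFE ⇒ L = (7/15, -7/15)
line PL meets FE at Q = (3/5, -3/5)
L = P + t·(Q−P) with t = 7/9, so PL:LQ = 7/9:2/9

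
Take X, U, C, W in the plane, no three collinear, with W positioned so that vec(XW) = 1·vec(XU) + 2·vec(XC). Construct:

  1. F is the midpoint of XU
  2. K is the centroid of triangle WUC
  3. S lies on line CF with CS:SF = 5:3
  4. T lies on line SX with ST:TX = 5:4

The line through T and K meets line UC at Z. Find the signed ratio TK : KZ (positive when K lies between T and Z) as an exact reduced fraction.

TK:KZ = -49/24

Set X = (0, 0), U = (1, 0), C = (0, 1), W = (1, 2); any affine frame gives the same invariant.
1. F is the midpoint of XU ⇒ F = (1/2, 0)
2. K is the centroid of triangle WUC ⇒ K = (2/3, 1)
3. S lies on line CF with CS:SF = 5:3 ⇒ S = (5/16, 3/8)
4. T lies on line SX with ST:TX = 5:4 ⇒ T = (5/36, 1/6)
line TK meets UC at Z = (20/49, 29/49)
K = T + t·(Z−T) with t = 49/25, so TK:KZ = 49/25:-24/25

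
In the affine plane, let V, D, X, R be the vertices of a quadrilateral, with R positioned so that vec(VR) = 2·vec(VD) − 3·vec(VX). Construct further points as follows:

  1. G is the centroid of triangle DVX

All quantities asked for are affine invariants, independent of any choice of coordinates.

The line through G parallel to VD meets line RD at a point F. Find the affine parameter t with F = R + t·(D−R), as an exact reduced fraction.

t = 10/9

Assign V = (0, 0), D = (1, 0), X = (0, 1), R = (2, -3) — the answer is frame-independent, so this choice is without loss of generality.
1. G is the centroid of triangle DVX ⇒ G = (1/3, 1/3)
through G parallel to VD: direction (1, 0); meets RD at F = (8/9, 1/3)
F = R + t·(D−R) with t = 10/9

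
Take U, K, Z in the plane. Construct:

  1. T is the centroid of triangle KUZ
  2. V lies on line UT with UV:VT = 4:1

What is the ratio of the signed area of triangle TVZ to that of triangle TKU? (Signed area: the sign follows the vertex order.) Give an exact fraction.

[TVZ]:[TKU] = 1/5

Assign U = (0, 0), K = (1, 0), Z = (0, 1) — the answer is frame-independent, so this choice is without loss of generality.
1. T is the centroid of triangle KUZ ⇒ T = (1/3, 1/3)
2. V lies on line UT with UV:VT = 4:1 ⇒ V = (4/15, 4/15)
2·[TVZ] = -1/15, 2·[TKU] = -1/3
[TVZ]:[TKU] = -1/15:-1/3 = 1/5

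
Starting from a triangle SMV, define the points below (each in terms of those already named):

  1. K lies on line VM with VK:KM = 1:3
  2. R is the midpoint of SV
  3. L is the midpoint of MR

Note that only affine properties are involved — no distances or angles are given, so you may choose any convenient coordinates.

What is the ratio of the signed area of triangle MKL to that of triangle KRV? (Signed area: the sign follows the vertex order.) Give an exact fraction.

[MKL]:[KRV] = -3/2

Set S = (0, 0), M = (1, 0), V = (0, 1); any affine frame gives the same invariant.
1. K lies on line VM with VK:KM = 1:3 ⇒ K = (1/4, 3/4)
2. R is the midpoint of SV ⇒ R = (0, 1/2)
3. L is the midpoint of MR ⇒ L = (1/2, 1/4)
2·[MKL] = 3/16, 2·[KRV] = -1/8
[MKL]:[KRV] = 3/16:-1/8 = -3/2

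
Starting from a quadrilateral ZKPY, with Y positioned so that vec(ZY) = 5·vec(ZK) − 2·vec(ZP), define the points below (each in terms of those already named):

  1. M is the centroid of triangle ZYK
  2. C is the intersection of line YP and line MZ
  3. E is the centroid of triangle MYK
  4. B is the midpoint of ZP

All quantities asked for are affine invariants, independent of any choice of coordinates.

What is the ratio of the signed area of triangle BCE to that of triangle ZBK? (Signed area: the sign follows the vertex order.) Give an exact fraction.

Choose coordinates Z = (0, 0), K = (1, 0), P = (0, 1), Y = (5, -2).
1. M is the centroid of triangle ZYK ⇒ M = (2, -2/3)
2. C is the intersection of line YP and line MZ ⇒ C = (15/4, -5/4)
3. E is the centroid of triangle MYK ⇒ E = (8/3, -8/9)
4. B is the midpoint of ZP ⇒ B = (0, 1/2)
2·[BCE] = -13/24, 2·[ZBK] = -1/2
[BCE]:[ZBK] = -13/24:-1/2 = 13/12

[BCE]:[ZBK] = 13/12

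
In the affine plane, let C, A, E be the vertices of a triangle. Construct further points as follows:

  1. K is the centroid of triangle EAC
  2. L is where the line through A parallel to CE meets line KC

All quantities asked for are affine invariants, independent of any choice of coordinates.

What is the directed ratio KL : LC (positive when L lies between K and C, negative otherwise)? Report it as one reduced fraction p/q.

KL:LC = -2/3

Set C = (0, 0), A = (1, 0), E = (0, 1); any affine frame gives the same invariant.
1. K is the centroid of triangle EAC ⇒ K = (1/3, 1/3)
2. L is where the line through A parallel to CE meets line KC ⇒ L = (1, 1)
L = K + t·(C−K) with t = -2, so KL:LC = t:(1−t) = -2:3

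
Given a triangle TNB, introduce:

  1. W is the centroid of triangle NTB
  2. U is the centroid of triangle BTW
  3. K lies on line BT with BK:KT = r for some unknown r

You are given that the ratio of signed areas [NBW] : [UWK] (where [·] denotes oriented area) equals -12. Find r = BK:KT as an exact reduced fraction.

Assign T = (0, 0), N = (1, 0), B = (0, 1) — the answer is frame-independent, so this choice is without loss of generality.
1. W is the centroid of triangle NTB ⇒ W = (1/3, 1/3)
2. U is the centroid of triangle BTW ⇒ U = (1/9, 4/9)
3. With BK:KT = r, write λ = r/(r+1) so K = B + λ·(T−B); K is affine-linear in λ
Every point depending on K is an affine combination of K and λ-independent points, so each such coordinate is linear in λ; the λ² term in each signed area is a multiple of (T−B)×(T−B) = 0, so 2·[NBW] and 2·[UWK] are each linear in λ. Evaluating at λ=0 and λ=1:
  2·[NBW] = 1/3,   2·[UWK] = -2/9·λ + 1/9
So [NBW]:[UWK] = (1/3) / (-2/9·λ + 1/9). Setting this equal to -12:
  1/3 = -12·(-2/9·λ + 1/9)  ⇒  λ = 5/8
Then r = λ/(1−λ) = (5/8)/(3/8) = 5/3. Check: with r = 5/3, K = (0, 3/8) and [NBW]:[UWK] = -12 as required.

r = 5/3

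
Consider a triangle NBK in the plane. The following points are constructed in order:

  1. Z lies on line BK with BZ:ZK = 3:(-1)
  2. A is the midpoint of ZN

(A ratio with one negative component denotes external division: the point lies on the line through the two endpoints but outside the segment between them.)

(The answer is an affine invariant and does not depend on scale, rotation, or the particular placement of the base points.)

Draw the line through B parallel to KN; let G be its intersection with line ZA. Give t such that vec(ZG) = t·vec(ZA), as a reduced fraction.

Choose coordinates N = (0, 0), B = (1, 0), K = (0, 1).
1. Z lies on line BK with BZ:ZK = 3:(-1) ⇒ Z = (-1/2, 3/2)
2. A is the midpoint of ZN ⇒ A = (-1/4, 3/4)
through B parallel to KN: direction (0, -1); meets ZA at G = (1, -3)
G = Z + t·(A−Z) with t = 6

t = 6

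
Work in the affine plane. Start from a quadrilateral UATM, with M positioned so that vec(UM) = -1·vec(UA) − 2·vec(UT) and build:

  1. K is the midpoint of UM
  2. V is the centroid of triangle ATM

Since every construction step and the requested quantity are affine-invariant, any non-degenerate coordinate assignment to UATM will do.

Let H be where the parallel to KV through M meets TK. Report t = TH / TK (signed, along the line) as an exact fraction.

t = 5/4

Set U = (0, 0), A = (1, 0), T = (0, 1), M = (-1, -2); any affine frame gives the same invariant.
1. K is the midpoint of UM ⇒ K = (-1/2, -1)
2. V is the centroid of triangle ATM ⇒ V = (0, -1/3)
through M parallel to KV: direction (1/2, 2/3); meets TK at H = (-5/8, -3/2)
H = T + t·(K−T) with t = 5/4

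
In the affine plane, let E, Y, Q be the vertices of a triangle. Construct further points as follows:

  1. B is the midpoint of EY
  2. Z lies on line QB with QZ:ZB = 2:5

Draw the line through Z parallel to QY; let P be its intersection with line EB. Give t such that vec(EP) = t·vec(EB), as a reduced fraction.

t = 12/7

Set E = (0, 0), Y = (1, 0), Q = (0, 1); any affine frame gives the same invariant.
1. B is the midpoint of EY ⇒ B = (1/2, 0)
2. Z lies on line QB with QZ:ZB = 2:5 ⇒ Z = (1/7, 5/7)
through Z parallel to QY: direction (1, -1); meets EB at P = (6/7, 0)
P = E + t·(B−E) with t = 12/7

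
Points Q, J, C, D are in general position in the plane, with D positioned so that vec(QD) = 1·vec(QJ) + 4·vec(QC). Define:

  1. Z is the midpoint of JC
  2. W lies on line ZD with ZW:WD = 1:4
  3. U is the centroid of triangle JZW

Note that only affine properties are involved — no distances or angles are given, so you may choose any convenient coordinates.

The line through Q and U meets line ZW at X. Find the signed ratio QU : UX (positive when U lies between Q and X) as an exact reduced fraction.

QU:UX = -13/4

Work in coordinates with Q = (0, 0), J = (1, 0), C = (0, 1), D = (1, 4).
1. Z is the midpoint of JC ⇒ Z = (1/2, 1/2)
2. W lies on line ZD with ZW:WD = 1:4 ⇒ W = (3/5, 6/5)
3. U is the centroid of triangle JZW ⇒ U = (7/10, 17/30)
line QU meets ZW at X = (63/130, 51/130)
U = Q + t·(X−Q) with t = 13/9, so QU:UX = 13/9:-4/9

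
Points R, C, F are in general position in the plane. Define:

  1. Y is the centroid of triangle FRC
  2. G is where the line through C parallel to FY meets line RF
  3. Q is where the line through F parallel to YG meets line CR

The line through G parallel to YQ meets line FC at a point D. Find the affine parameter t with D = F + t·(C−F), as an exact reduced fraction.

Set R = (0, 0), C = (1, 0), F = (0, 1); any affine frame gives the same invariant.
1. Y is the centroid of triangle FRC ⇒ Y = (1/3, 1/3)
2. G is where the line through C parallel to FY meets line RF ⇒ G = (0, 2)
3. Q is where the line through F parallel to YG meets line CR ⇒ Q = (1/5, 0)
through G parallel to YQ: direction (-2/15, -1/3); meets FC at D = (-2/7, 9/7)
D = F + t·(C−F) with t = -2/7

t = -2/7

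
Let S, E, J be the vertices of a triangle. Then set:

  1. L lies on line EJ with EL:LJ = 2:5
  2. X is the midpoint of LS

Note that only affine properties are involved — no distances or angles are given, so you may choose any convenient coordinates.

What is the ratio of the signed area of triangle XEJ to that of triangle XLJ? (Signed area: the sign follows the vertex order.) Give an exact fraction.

Set S = (0, 0), E = (1, 0), J = (0, 1); any affine frame gives the same invariant.
1. L lies on line EJ with EL:LJ = 2:5 ⇒ L = (5/7, 2/7)
2. X is the midpoint of LS ⇒ X = (5/14, 1/7)
2·[XEJ] = 1/2, 2·[XLJ] = 5/14
[XEJ]:[XLJ] = 1/2:5/14 = 7/5

[XEJ]:[XLJ] = 7/5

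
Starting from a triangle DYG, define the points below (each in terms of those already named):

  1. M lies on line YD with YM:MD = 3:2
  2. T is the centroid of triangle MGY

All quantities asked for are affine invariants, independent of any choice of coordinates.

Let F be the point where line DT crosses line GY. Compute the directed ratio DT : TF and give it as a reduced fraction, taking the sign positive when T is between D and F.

DT:TF = 4

Work in coordinates with D = (0, 0), Y = (1, 0), G = (0, 1).
1. M lies on line YD with YM:MD = 3:2 ⇒ M = (2/5, 0)
2. T is the centroid of triangle MGY ⇒ T = (7/15, 1/3)
line DT meets GY at F = (7/12, 5/12)
T = D + t·(F−D) with t = 4/5, so DT:TF = 4/5:1/5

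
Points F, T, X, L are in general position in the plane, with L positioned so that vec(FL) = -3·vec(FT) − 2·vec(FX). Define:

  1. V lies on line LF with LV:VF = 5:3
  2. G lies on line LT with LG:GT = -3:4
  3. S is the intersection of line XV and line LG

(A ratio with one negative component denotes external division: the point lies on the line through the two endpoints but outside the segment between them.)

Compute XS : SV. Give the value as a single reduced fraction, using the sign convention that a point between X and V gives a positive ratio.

XS:SV = -24/5

Assign F = (0, 0), T = (1, 0), X = (0, 1), L = (-3, -2) — the answer is frame-independent, so this choice is without loss of generality.
1. V lies on line LF with LV:VF = 5:3 ⇒ V = (-9/8, -3/4)
2. G lies on line LT with LG:GT = -3:4 ⇒ G = (-15, -8)
3. S is the intersection of line XV and line LG ⇒ S = (-27/19, -23/19)
S = X + t·(V−X) with t = 24/19, so XS:SV = t:(1−t) = 24/19:-5/19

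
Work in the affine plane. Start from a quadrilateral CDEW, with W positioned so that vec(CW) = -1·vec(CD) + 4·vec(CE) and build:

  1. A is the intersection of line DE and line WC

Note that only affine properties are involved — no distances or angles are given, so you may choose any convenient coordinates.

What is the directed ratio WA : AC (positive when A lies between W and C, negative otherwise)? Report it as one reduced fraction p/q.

Assign C = (0, 0), D = (1, 0), E = (0, 1), W = (-1, 4) — the answer is frame-independent, so this choice is without loss of generality.
1. A is the intersection of line DE and line WC ⇒ A = (-1/3, 4/3)
A = W + t·(C−W) with t = 2/3, so WA:AC = t:(1−t) = 2/3:1/3

WA:AC = 2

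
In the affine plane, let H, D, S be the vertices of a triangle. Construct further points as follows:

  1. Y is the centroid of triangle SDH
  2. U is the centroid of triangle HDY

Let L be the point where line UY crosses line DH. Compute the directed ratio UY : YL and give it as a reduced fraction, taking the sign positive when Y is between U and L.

Set H = (0, 0), D = (1, 0), S = (0, 1); any affine frame gives the same invariant.
1. Y is the centroid of triangle SDH ⇒ Y = (1/3, 1/3)
2. U is the centroid of triangle HDY ⇒ U = (4/9, 1/9)
line UY meets DH at L = (1/2, 0)
Y = U + t·(L−U) with t = -2, so UY:YL = -2:3

UY:YL = -2/3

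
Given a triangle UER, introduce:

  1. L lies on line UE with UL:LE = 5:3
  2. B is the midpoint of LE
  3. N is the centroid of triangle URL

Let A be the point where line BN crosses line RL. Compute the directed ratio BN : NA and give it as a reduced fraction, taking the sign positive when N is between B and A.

Assign U = (0, 0), E = (1, 0), R = (0, 1) — the answer is frame-independent, so this choice is without loss of generality.
1. L lies on line UE with UL:LE = 5:3 ⇒ L = (5/8, 0)
2. B is the midpoint of LE ⇒ B = (13/16, 0)
3. N is the centroid of triangle URL ⇒ N = (5/24, 1/3)
line BN meets RL at A = (10/19, 3/19)
N = B + t·(A−B) with t = 19/9, so BN:NA = 19/9:-10/9

BN:NA = -19/10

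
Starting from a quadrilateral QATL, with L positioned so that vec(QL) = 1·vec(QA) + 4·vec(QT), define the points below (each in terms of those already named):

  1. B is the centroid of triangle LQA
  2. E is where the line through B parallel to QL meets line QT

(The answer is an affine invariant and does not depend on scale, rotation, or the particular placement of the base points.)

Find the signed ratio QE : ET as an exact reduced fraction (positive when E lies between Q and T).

QE:ET = -4/7

Work in coordinates with Q = (0, 0), A = (1, 0), T = (0, 1), L = (1, 4).
1. B is the centroid of triangle LQA ⇒ B = (2/3, 4/3)
2. E is where the line through B parallel to QL meets line QT ⇒ E = (0, -4/3)
E = Q + t·(T−Q) with t = -4/3, so QE:ET = t:(1−t) = -4/3:7/3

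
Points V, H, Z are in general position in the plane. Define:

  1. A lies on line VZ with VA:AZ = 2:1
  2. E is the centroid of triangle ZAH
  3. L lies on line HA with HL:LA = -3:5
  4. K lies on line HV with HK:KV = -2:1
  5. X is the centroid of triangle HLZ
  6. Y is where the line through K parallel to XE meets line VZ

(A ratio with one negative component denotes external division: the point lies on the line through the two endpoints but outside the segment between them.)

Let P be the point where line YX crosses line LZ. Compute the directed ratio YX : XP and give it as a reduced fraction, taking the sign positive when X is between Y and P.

YX:XP = 24

Choose coordinates V = (0, 0), H = (1, 0), Z = (0, 1).
1. A lies on line VZ with VA:AZ = 2:1 ⇒ A = (0, 2/3)
2. E is the centroid of triangle ZAH ⇒ E = (1/3, 5/9)
3. L lies on line HA with HL:LA = -3:5 ⇒ L = (5/2, -1)
4. K lies on line HV with HK:KV = -2:1 ⇒ K = (-1, 0)
5. X is the centroid of triangle HLZ ⇒ X = (7/6, 0)
6. Y is where the line through K parallel to XE meets line VZ ⇒ Y = (0, -2/3)
line YX meets LZ at P = (175/144, 1/36)
X = Y + t·(P−Y) with t = 24/25, so YX:XP = 24/25:1/25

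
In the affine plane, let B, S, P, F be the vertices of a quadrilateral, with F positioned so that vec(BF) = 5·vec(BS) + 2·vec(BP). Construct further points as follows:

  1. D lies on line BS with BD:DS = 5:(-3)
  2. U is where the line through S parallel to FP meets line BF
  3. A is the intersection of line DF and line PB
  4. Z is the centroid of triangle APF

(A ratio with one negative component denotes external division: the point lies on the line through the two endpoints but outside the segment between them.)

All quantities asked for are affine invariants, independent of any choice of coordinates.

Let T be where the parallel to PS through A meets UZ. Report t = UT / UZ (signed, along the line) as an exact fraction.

t = -3/17

Choose coordinates B = (0, 0), S = (1, 0), P = (0, 1), F = (5, 2).
1. D lies on line BS with BD:DS = 5:(-3) ⇒ D = (5/2, 0)
2. U is where the line through S parallel to FP meets line BF ⇒ U = (-1, -2/5)
3. A is the intersection of line DF and line PB ⇒ A = (0, -2)
4. Z is the centroid of triangle APF ⇒ Z = (5/3, 1/3)
through A parallel to PS: direction (1, -1); meets UZ at T = (-25/17, -9/17)
T = U + t·(Z−U) with t = -3/17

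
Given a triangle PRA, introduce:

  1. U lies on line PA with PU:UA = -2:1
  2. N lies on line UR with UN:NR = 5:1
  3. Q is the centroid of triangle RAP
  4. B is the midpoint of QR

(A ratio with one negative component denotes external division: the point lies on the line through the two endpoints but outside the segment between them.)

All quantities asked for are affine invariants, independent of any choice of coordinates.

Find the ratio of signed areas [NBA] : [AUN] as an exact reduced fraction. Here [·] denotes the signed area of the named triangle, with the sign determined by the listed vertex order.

Choose coordinates P = (0, 0), R = (1, 0), A = (0, 1).
1. U lies on line PA with PU:UA = -2:1 ⇒ U = (0, 2)
2. N lies on line UR with UN:NR = 5:1 ⇒ N = (5/6, 1/3)
3. Q is the centroid of triangle RAP ⇒ Q = (1/3, 1/3)
4. B is the midpoint of QR ⇒ B = (2/3, 1/6)
2·[NBA] = -1/4, 2·[AUN] = -5/6
[NBA]:[AUN] = -1/4:-5/6 = 3/10

[NBA]:[AUN] = 3/10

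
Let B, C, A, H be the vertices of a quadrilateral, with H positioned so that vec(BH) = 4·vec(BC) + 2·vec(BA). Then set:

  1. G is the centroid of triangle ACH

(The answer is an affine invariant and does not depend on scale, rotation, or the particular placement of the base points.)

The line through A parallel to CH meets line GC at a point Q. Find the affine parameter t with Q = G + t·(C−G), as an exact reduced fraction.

t = -2

Work in coordinates with B = (0, 0), C = (1, 0), A = (0, 1), H = (4, 2).
1. G is the centroid of triangle ACH ⇒ G = (5/3, 1)
through A parallel to CH: direction (3, 2); meets GC at Q = (3, 3)
Q = G + t·(C−G) with t = -2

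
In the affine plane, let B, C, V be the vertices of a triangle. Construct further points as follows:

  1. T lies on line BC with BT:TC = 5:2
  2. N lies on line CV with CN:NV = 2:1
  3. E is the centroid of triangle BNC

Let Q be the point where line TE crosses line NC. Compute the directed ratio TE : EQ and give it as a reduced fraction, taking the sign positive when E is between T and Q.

TE:EQ = -1/7

Work in coordinates with B = (0, 0), C = (1, 0), V = (0, 1).
1. T lies on line BC with BT:TC = 5:2 ⇒ T = (5/7, 0)
2. N lies on line CV with CN:NV = 2:1 ⇒ N = (1/3, 2/3)
3. E is the centroid of triangle BNC ⇒ E = (4/9, 2/9)
line TE meets NC at Q = (7/3, -4/3)
E = T + t·(Q−T) with t = -1/6, so TE:EQ = -1/6:7/6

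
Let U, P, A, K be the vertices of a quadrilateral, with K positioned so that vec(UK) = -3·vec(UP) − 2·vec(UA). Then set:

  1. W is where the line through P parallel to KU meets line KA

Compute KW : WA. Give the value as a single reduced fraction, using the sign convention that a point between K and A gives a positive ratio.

KW:WA = -2/5

Set U = (0, 0), P = (1, 0), A = (0, 1), K = (-3, -2); any affine frame gives the same invariant.
1. W is where the line through P parallel to KU meets line KA ⇒ W = (-5, -4)
W = K + t·(A−K) with t = -2/3, so KW:WA = t:(1−t) = -2/3:5/3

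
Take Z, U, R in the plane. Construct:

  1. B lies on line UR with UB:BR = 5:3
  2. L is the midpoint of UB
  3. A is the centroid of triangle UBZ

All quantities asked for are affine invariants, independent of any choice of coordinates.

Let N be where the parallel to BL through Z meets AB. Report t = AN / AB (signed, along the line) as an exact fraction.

Choose coordinates Z = (0, 0), U = (1, 0), R = (0, 1).
1. B lies on line UR with UB:BR = 5:3 ⇒ B = (3/8, 5/8)
2. L is the midpoint of UB ⇒ L = (11/16, 5/16)
3. A is the centroid of triangle UBZ ⇒ A = (11/24, 5/24)
through Z parallel to BL: direction (5/16, -5/16); meets AB at N = (5/8, -5/8)
N = A + t·(B−A) with t = -2

t = -2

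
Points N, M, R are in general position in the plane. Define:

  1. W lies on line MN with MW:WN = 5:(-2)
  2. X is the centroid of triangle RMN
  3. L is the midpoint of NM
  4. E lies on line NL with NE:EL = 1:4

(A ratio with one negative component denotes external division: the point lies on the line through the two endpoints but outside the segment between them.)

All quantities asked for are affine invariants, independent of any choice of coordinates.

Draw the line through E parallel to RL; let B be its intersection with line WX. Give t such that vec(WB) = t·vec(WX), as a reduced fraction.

Choose coordinates N = (0, 0), M = (1, 0), R = (0, 1).
1. W lies on line MN with MW:WN = 5:(-2) ⇒ W = (-2/3, 0)
2. X is the centroid of triangle RMN ⇒ X = (1/3, 1/3)
3. L is the midpoint of NM ⇒ L = (1/2, 0)
4. E lies on line NL with NE:EL = 1:4 ⇒ E = (1/10, 0)
through E parallel to RL: direction (1/2, -1); meets WX at B = (-1/105, 23/105)
B = W + t·(X−W) with t = 23/35

t = 23/35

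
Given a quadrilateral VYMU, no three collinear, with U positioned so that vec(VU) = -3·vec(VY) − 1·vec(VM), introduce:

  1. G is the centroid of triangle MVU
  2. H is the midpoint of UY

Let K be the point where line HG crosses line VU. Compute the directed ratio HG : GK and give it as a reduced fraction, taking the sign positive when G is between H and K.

HG:GK = -3/2

Choose coordinates V = (0, 0), Y = (1, 0), M = (0, 1), U = (-3, -1).
1. G is the centroid of triangle MVU ⇒ G = (-1, 0)
2. H is the midpoint of UY ⇒ H = (-1, -1/2)
line HG meets VU at K = (-1, -1/3)
G = H + t·(K−H) with t = 3, so HG:GK = 3:-2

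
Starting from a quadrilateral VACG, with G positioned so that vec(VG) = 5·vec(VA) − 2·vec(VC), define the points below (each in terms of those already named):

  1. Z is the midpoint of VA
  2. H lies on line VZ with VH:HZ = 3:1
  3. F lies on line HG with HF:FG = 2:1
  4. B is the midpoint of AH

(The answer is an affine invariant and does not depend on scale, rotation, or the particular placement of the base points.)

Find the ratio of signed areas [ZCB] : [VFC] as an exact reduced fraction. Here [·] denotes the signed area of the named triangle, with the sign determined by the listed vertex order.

[ZCB]:[VFC] = -9/166

Work in coordinates with V = (0, 0), A = (1, 0), C = (0, 1), G = (5, -2).
1. Z is the midpoint of VA ⇒ Z = (1/2, 0)
2. H lies on line VZ with VH:HZ = 3:1 ⇒ H = (3/8, 0)
3. F lies on line HG with HF:FG = 2:1 ⇒ F = (83/24, -4/3)
4. B is the midpoint of AH ⇒ B = (11/16, 0)
2·[ZCB] = -3/16, 2·[VFC] = 83/24
[ZCB]:[VFC] = -3/16:83/24 = -9/166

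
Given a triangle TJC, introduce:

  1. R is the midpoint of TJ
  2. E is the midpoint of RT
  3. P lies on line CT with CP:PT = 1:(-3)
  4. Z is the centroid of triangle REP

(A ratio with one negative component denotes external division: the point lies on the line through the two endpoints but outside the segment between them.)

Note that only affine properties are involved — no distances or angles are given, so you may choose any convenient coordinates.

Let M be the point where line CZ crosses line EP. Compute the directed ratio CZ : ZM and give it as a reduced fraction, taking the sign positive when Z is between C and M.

Work in coordinates with T = (0, 0), J = (1, 0), C = (0, 1).
1. R is the midpoint of TJ ⇒ R = (1/2, 0)
2. E is the midpoint of RT ⇒ E = (1/4, 0)
3. P lies on line CT with CP:PT = 1:(-3) ⇒ P = (0, 3/2)
4. Z is the centroid of triangle REP ⇒ Z = (1/4, 1/2)
line CZ meets EP at M = (1/8, 3/4)
Z = C + t·(M−C) with t = 2, so CZ:ZM = 2:-1

CZ:ZM = -2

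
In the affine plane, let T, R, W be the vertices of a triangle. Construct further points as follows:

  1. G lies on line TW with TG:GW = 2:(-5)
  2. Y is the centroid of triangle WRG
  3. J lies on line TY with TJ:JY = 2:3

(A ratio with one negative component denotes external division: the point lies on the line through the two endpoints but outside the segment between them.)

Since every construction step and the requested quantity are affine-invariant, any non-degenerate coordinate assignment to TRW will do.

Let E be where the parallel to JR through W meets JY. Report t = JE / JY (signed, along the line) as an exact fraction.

t = 37/3

Choose coordinates T = (0, 0), R = (1, 0), W = (0, 1).
1. G lies on line TW with TG:GW = 2:(-5) ⇒ G = (0, -2/3)
2. Y is the centroid of triangle WRG ⇒ Y = (1/3, 1/9)
3. J lies on line TY with TJ:JY = 2:3 ⇒ J = (2/15, 2/45)
through W parallel to JR: direction (13/15, -2/45); meets JY at E = (13/5, 13/15)
E = J + t·(Y−J) with t = 37/3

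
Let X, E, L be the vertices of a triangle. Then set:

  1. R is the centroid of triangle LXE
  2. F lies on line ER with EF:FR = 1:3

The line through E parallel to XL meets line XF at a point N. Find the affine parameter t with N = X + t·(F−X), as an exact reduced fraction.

t = 6/5

Assign X = (0, 0), E = (1, 0), L = (0, 1) — the answer is frame-independent, so this choice is without loss of generality.
1. R is the centroid of triangle LXE ⇒ R = (1/3, 1/3)
2. F lies on line ER with EF:FR = 1:3 ⇒ F = (5/6, 1/12)
through E parallel to XL: direction (0, 1); meets XF at N = (1, 1/10)
N = X + t·(F−X) with t = 6/5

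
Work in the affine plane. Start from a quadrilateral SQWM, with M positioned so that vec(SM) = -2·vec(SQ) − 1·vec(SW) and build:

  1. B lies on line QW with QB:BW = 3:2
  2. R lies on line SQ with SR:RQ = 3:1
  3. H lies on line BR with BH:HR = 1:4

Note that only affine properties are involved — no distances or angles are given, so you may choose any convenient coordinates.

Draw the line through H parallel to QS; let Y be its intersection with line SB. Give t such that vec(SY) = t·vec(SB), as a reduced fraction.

Choose coordinates S = (0, 0), Q = (1, 0), W = (0, 1), M = (-2, -1).
1. B lies on line QW with QB:BW = 3:2 ⇒ B = (2/5, 3/5)
2. R lies on line SQ with SR:RQ = 3:1 ⇒ R = (3/4, 0)
3. H lies on line BR with BH:HR = 1:4 ⇒ H = (47/100, 12/25)
through H parallel to QS: direction (-1, 0); meets SB at Y = (8/25, 12/25)
Y = S + t·(B−S) with t = 4/5

t = 4/5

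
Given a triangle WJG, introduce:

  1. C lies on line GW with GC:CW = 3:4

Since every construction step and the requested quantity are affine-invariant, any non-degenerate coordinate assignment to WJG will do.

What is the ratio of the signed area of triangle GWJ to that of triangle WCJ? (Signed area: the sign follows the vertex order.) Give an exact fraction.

[GWJ]:[WCJ] = -7/4

Assign W = (0, 0), J = (1, 0), G = (0, 1) — the answer is frame-independent, so this choice is without loss of generality.
1. C lies on line GW with GC:CW = 3:4 ⇒ C = (0, 4/7)
2·[GWJ] = 1, 2·[WCJ] = -4/7
[GWJ]:[WCJ] = 1:-4/7 = -7/4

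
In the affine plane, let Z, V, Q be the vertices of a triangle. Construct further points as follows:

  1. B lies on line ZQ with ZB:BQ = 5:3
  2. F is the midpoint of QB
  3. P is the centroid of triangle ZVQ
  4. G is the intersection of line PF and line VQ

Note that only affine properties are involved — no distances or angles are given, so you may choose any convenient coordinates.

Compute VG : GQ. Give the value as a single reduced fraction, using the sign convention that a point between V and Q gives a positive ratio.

Set Z = (0, 0), V = (1, 0), Q = (0, 1); any affine frame gives the same invariant.
1. B lies on line ZQ with ZB:BQ = 5:3 ⇒ B = (0, 5/8)
2. F is the midpoint of QB ⇒ F = (0, 13/16)
3. P is the centroid of triangle ZVQ ⇒ P = (1/3, 1/3)
4. G is the intersection of line PF and line VQ ⇒ G = (-3/7, 10/7)
G = V + t·(Q−V) with t = 10/7, so VG:GQ = t:(1−t) = 10/7:-3/7

VG:GQ = -10/3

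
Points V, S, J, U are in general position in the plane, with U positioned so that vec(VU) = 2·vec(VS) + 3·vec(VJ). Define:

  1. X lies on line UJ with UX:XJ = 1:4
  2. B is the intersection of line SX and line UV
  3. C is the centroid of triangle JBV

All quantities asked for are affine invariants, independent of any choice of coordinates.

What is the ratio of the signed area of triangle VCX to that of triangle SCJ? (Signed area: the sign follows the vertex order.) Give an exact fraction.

Work in coordinates with V = (0, 0), S = (1, 0), J = (0, 1), U = (2, 3).
1. X lies on line UJ with UX:XJ = 1:4 ⇒ X = (8/5, 13/5)
2. B is the intersection of line SX and line UV ⇒ B = (26/17, 39/17)
3. C is the centroid of triangle JBV ⇒ C = (26/51, 56/51)
2·[VCX] = -22/51, 2·[SCJ] = 31/51
[VCX]:[SCJ] = -22/51:31/51 = -22/31

[VCX]:[SCJ] = -22/31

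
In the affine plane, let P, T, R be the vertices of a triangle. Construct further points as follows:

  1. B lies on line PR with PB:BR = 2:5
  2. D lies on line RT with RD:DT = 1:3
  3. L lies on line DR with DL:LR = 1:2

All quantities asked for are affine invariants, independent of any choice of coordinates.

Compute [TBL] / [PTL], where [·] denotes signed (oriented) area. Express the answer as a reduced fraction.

[TBL]:[PTL] = -5/7

Work in coordinates with P = (0, 0), T = (1, 0), R = (0, 1).
1. B lies on line PR with PB:BR = 2:5 ⇒ B = (0, 2/7)
2. D lies on line RT with RD:DT = 1:3 ⇒ D = (1/4, 3/4)
3. L lies on line DR with DL:LR = 1:2 ⇒ L = (1/6, 5/6)
2·[TBL] = -25/42, 2·[PTL] = 5/6
[TBL]:[PTL] = -25/42:5/6 = -5/7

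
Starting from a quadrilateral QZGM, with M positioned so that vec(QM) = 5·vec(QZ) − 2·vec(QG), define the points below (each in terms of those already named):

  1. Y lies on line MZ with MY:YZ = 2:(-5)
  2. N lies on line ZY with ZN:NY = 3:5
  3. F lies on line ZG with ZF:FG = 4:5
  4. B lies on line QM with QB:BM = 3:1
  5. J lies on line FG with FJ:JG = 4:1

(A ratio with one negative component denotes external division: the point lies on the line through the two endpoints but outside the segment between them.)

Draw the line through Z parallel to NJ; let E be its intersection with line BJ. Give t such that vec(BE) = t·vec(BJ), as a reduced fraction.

t = -23/9

Choose coordinates Q = (0, 0), Z = (1, 0), G = (0, 1), M = (5, -2).
1. Y lies on line MZ with MY:YZ = 2:(-5) ⇒ Y = (23/3, -10/3)
2. N lies on line ZY with ZN:NY = 3:5 ⇒ N = (7/2, -5/4)
3. F lies on line ZG with ZF:FG = 4:5 ⇒ F = (5/9, 4/9)
4. B lies on line QM with QB:BM = 3:1 ⇒ B = (15/4, -3/2)
5. J lies on line FG with FJ:JG = 4:1 ⇒ J = (1/9, 8/9)
through Z parallel to NJ: direction (-61/18, 77/36); meets BJ at E = (1057/81, -616/81)
E = B + t·(J−B) with t = -23/9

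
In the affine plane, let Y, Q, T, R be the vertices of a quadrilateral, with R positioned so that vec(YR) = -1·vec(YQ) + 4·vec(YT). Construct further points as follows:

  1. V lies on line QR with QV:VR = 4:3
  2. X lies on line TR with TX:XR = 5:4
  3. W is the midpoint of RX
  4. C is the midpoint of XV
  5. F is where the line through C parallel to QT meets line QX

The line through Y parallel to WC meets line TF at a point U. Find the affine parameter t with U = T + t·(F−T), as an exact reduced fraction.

Assign Y = (0, 0), Q = (1, 0), T = (0, 1), R = (-1, 4) — the answer is frame-independent, so this choice is without loss of generality.
1. V lies on line QR with QV:VR = 4:3 ⇒ V = (-1/7, 16/7)
2. X lies on line TR with TX:XR = 5:4 ⇒ X = (-5/9, 8/3)
3. W is the midpoint of RX ⇒ W = (-7/9, 10/3)
4. C is the midpoint of XV ⇒ C = (-22/63, 52/21)
5. F is where the line through C parallel to QT meets line QX ⇒ F = (-26/45, 284/105)
through Y parallel to WC: direction (3/7, -6/7); meets TF at U = (182/173, -364/173)
U = T + t·(F−T) with t = -315/173

t = -315/173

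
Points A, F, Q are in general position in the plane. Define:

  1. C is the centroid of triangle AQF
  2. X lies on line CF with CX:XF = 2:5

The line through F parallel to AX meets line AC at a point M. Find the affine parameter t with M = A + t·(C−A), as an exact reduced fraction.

Work in coordinates with A = (0, 0), F = (1, 0), Q = (0, 1).
1. C is the centroid of triangle AQF ⇒ C = (1/3, 1/3)
2. X lies on line CF with CX:XF = 2:5 ⇒ X = (11/21, 5/21)
through F parallel to AX: direction (11/21, 5/21); meets AC at M = (-5/6, -5/6)
M = A + t·(C−A) with t = -5/2

t = -5/2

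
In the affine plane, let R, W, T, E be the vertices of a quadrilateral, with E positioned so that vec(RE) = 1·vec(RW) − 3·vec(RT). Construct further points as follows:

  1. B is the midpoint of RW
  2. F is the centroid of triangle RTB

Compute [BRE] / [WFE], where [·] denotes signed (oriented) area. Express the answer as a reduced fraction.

Assign R = (0, 0), W = (1, 0), T = (0, 1), E = (1, -3) — the answer is frame-independent, so this choice is without loss of generality.
1. B is the midpoint of RW ⇒ B = (1/2, 0)
2. F is the centroid of triangle RTB ⇒ F = (1/6, 1/3)
2·[BRE] = 3/2, 2·[WFE] = 5/2
[BRE]:[WFE] = 3/2:5/2 = 3/5

[BRE]:[WFE] = 3/5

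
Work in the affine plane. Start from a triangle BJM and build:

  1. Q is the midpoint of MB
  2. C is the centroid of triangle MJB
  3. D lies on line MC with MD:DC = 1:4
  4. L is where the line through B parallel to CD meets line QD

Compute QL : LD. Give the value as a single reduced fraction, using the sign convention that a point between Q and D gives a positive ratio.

QL:LD = -1/2

Choose coordinates B = (0, 0), J = (1, 0), M = (0, 1).
1. Q is the midpoint of MB ⇒ Q = (0, 1/2)
2. C is the centroid of triangle MJB ⇒ C = (1/3, 1/3)
3. D lies on line MC with MD:DC = 1:4 ⇒ D = (1/15, 13/15)
4. L is where the line through B parallel to CD meets line QD ⇒ L = (-1/15, 2/15)
L = Q + t·(D−Q) with t = -1, so QL:LD = t:(1−t) = -1:2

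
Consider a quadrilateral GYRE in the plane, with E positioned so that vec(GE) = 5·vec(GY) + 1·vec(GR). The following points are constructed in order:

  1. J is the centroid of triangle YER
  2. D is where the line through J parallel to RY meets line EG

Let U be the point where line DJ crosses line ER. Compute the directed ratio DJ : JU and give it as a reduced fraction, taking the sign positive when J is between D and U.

Choose coordinates G = (0, 0), Y = (1, 0), R = (0, 1), E = (5, 1).
1. J is the centroid of triangle YER ⇒ J = (2, 2/3)
2. D is where the line through J parallel to RY meets line EG ⇒ D = (20/9, 4/9)
line DJ meets ER at U = (5/3, 1)
J = D + t·(U−D) with t = 2/5, so DJ:JU = 2/5:3/5

DJ:JU = 2/3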